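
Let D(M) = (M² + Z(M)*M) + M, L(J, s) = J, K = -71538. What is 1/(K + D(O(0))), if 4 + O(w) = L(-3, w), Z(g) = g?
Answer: -1/71447 ≈ -1.3996e-5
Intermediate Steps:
O(w) = -7 (O(w) = -4 - 3 = -7)
D(M) = M + 2*M² (D(M) = (M² + M*M) + M = (M² + M²) + M = 2*M² + M = M + 2*M²)
1/(K + D(O(0))) = 1/(-71538 - 7*(1 + 2*(-7))) = 1/(-71538 - 7*(1 - 14)) = 1/(-71538 - 7*(-13)) = 1/(-71538 + 91) = 1/(-71447) = -1/71447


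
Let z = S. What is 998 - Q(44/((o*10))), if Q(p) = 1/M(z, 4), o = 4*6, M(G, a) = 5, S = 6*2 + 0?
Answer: 4989/5 ≈ 997.80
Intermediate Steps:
S = 12 (S = 12 + 0 = 12)
z = 12
o = 24
Q(p) = 1/5
998 - Q(44/((o*10))) = 998 - 1*1/5 = 998 - 1/5 = 4989/5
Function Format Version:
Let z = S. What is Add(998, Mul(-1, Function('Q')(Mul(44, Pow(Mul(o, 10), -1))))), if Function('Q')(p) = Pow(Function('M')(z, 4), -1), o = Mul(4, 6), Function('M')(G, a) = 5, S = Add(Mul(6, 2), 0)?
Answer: Rational(4989, 5) ≈ 997.80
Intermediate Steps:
S = 12 (S = Add(12, 0) = 12)
z = 12
o = 24
Function('Q')(p) = Rational(1, 5) (Function('Q')(p) = Pow(5, -1) = Rational(1, 5))
Add(998, Mul(-1, Function('Q')(Mul(44, Pow(Mul(o, 10), -1))))) = Add(998, Mul(-1, Rational(1, 5))) = Add(998, Rational(-1, 5)) = Rational(4989, 5)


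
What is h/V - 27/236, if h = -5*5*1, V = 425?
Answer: -695/4012 ≈ -0.17323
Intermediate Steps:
h = -25 (h = -25*1 = -25)
h/V - 27/236 = -25/425 - 27/236 = -25*1/425 - 27*1/236 = -1/17 - 27/236 = -695/4012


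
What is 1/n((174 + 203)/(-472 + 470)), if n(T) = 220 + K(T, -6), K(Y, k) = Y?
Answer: 2/63 ≈ 0.031746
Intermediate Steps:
n(T) = 220 + T
1/n((174 + 203)/(-472 + 470)) = 1/(220 + (174 + 203)/(-472 + 470)) = 1/(220 + 377/(-2)) = 1/(220 + 377*(-½)) = 1/(220 - 377/2) = 1/(63/2) = 2/63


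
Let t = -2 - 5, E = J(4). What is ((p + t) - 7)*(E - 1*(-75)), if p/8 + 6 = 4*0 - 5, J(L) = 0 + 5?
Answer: -8160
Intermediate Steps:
J(L) = 5
E = 5
t = -7
p = -88 (p = -48 + 8*(4*0 - 5) = -48 + 8*(0 - 5) = -48 + 8*(-5) = -48 - 40 = -88)
((p + t) - 7)*(E - 1*(-75)) = ((-88 - 7) - 7)*(5 - 1*(-75)) = (-95 - 7)*(5 + 75) = -102*80 = -8160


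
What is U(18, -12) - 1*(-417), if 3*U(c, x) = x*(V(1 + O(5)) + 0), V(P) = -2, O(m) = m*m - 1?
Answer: 425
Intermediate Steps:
O(m) = -1 + m² (O(m) = m² - 1 = -1 + m²)
U(c, x) = -2*x/3 (U(c, x) = (x*(-2 + 0))/3 = (x*(-2))/3 = (-2*x)/3 = -2*x/3)
U(18, -12) - 1*(-417) = -⅔*(-12) - 1*(-417) = 8 + 417 = 425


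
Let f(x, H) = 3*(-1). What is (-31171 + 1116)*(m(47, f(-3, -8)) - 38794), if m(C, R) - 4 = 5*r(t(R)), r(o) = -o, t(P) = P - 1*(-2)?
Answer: 1165683175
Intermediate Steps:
t(P) = 2 + P (t(P) = P + 2 = 2 + P)
f(x, H) = -3
m(C, R) = -6 - 5*R (m(C, R) = 4 + 5*(-(2 + R)) = 4 + 5*(-2 - R) = 4 + (-10 - 5*R) = -6 - 5*R)
(-31171 + 1116)*(m(47, f(-3, -8)) - 38794) = (-31171 + 1116)*((-6 - 5*(-3)) - 38794) = -30055*((-6 + 15) - 38794) = -30055*(9 - 38794) = -30055*(-38785) = 1165683175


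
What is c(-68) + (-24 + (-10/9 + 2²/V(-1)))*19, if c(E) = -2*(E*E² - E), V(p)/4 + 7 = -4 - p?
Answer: 56542409/90 ≈ 6.2825e+5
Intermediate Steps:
V(p) = -44 - 4*p (V(p) = -28 + 4*(-4 - p) = -28 + (-16 - 4*p) = -44 - 4*p)
c(E) = -2*E³ + 2*E (c(E) = -2*(E³ - E) = -2*E³ + 2*E)
c(-68) + (-24 + (-10/9 + 2²/V(-1)))*19 = 2*(-68)*(1 - 1*(-68)²) + (-24 + (-10/9 + 2²/(-44 - 4*(-1))))*19 = 2*(-68)*(1 - 1*4624) + (-24 + (-10*⅑ + 4/(-44 + 4)))*19 = 2*(-68)*(1 - 4624) + (-24 + (-10/9 + 4/(-40)))*19 = 2*(-68)*(-4623) + (-24 + (-10/9 + 4*(-1/40)))*19 = 628728 + (-24 + (-10/9 - ⅒))*19 = 628728 + (-24 - 109/90)*19 = 628728 - 2269/90*19 = 628728 - 43111/90 = 56542409/90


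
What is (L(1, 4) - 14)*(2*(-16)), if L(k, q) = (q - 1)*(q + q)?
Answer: -320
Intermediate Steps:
L(k, q) = 2*q*(-1 + q) (L(k, q) = (-1 + q)*(2*q) = 2*q*(-1 + q))
(L(1, 4) - 14)*(2*(-16)) = (2*4*(-1 + 4) - 14)*(2*(-16)) = (2*4*3 - 14)*(-32) = (24 - 14)*(-32) = 10*(-32) = -320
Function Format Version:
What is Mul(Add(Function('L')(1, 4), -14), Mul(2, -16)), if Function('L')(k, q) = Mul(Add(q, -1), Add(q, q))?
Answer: -320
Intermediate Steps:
Function('L')(k, q) = Mul(2, q, Add(-1, q)) (Function('L')(k, q) = Mul(Add(-1, q), Mul(2, q)) = Mul(2, q, Add(-1, q)))
Mul(Add(Function('L')(1, 4), -14), Mul(2, -16)) = Mul(Add(Mul(2, 4, Add(-1, 4)), -14), Mul(2, -16)) = Mul(Add(Mul(2, 4, 3), -14), -32) = Mul(Add(24, -14), -32) = Mul(10, -32) = -320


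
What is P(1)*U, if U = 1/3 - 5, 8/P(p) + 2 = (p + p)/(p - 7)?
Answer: 16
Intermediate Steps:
P(p) = 8/(-2 + 2*p/(-7 + p)) (P(p) = 8/(-2 + (p + p)/(p - 7)) = 8/(-2 + (2*p)/(-7 + p)) = 8/(-2 + 2*p/(-7 + p)))
U = -14/3 (U = ⅓ - 5 = -14/3 ≈ -4.6667)
P(1)*U = (-4 + (4/7)*1)*(-14/3) = (-4 + 4/7)*(-14/3) = -24/7*(-14/3) = 16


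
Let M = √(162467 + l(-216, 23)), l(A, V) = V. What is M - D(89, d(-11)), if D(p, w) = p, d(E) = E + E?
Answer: -89 + √162490 ≈ 314.10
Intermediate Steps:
d(E) = 2*E
M = √162490 (M = √(162467 + 23) = √162490 ≈ 403.10)
M - D(89, d(-11)) = √162490 - 1*89 = √162490 - 89 = -89 + √162490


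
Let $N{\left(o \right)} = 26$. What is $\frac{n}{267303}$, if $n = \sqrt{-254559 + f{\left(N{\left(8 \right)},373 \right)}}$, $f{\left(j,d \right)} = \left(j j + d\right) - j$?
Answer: $\frac{4 i \sqrt{15846}}{267303} \approx 0.0018837 i$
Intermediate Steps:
$f{\left(j,d \right)} = d + j^{2} - j$ ($f{\left(j,d \right)} = \left(j^{2} + d\right) - j = \left(d + j^{2}\right) - j = d + j^{2} - j$)
$n = 4 i \sqrt{15846}$ ($n = \sqrt{-254559 + \left(373 + 26^{2} - 26\right)} = \sqrt{-254559 + \left(373 + 676 - 26\right)} = \sqrt{-254559 + 1023} = \sqrt{-253536} = 4 i \sqrt{15846} \approx 503.52 i$)
$\frac{n}{267303} = \frac{4 i \sqrt{15846}}{267303}$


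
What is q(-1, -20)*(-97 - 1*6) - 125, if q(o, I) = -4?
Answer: 287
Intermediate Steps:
q(-1, -20)*(-97 - 1*6) - 125 = -4*(-97 - 1*6) - 125 = -4*(-97 - 6) - 125 = -4*(-103) - 125 = 412 - 125 = 287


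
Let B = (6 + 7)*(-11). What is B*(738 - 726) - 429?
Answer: -2145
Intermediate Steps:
B = -143 (B = 13*(-11) = -143)
B*(738 - 726) - 429 = -143*(738 - 726) - 429 = -143*12 - 429 = -1716 - 429 = -2145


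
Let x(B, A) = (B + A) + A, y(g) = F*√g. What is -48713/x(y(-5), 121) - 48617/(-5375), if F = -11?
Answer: (-250067061*I + 534787*√5)/(59125*(√5 + 22*I)) ≈ -190.19 - 20.25*I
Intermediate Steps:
y(g) = -11*√g
x(B, A) = B + 2*A (x(B, A) = (A + B) + A = B + 2*A)
-48713/x(y(-5), 121) - 48617/(-5375) = -48713/(-11*I*√5 + 2*121) - 48617/(-5375) = -48713/(-11*I*√5 + 242) - 48617*(-1/5375) = -48713/(-11*I*√5 + 242) + 48617/5375 = -48713/(242 - 11*I*√5) + 48617/5375 = 48617/5375 - 48713/(242 - 11*I*√5)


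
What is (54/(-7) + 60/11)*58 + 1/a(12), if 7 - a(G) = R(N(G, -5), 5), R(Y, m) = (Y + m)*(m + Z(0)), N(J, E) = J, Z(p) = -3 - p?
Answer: -272561/2079 ≈ -131.10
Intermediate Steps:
R(Y, m) = (-3 + m)*(Y + m) (R(Y, m) = (Y + m)*(m + (-3 - 1*0)) = (Y + m)*(m + (-3 + 0)) = (Y + m)*(m - 3) = (Y + m)*(-3 + m) = (-3 + m)*(Y + m))
a(G) = -3 - 2*G (a(G) = 7 - (5² - 3*G - 3*5 + G*5) = 7 - (25 - 3*G - 15 + 5*G) = 7 - (10 + 2*G) = 7 + (-10 - 2*G) = -3 - 2*G)
(54/(-7) + 60/11)*58 + 1/a(12) = (54/(-7) + 60/11)*58 + 1/(-3 - 2*12) = (54*(-⅐) + 60*(1/11))*58 + 1/(-3 - 24) = (-54/7 + 60/11)*58 + 1/(-27) = -174/77*58 - 1/27 = -10092/77 - 1/27 = -272561/2079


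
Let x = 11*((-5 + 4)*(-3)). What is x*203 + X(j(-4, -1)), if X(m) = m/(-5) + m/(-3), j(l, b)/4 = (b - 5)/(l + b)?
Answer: 167411/25 ≈ 6696.4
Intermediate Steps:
j(l, b) = 4*(-5 + b)/(b + l) (j(l, b) = 4*((b - 5)/(l + b)) = 4*((-5 + b)/(b + l)) = 4*(-5 + b)/(b + l))
x = 33 (x = 11*(-1*(-3)) = 11*3 = 33)
X(m) = -8*m/15 (X(m) = m*(-⅕) + m*(-⅓) = -m/5 - m/3 = -8*m/15)
x*203 + X(j(-4, -1)) = 33*203 - 32*(-5 - 1)/(15*(-1 - 4)) = 6699 - 32*(-6)/(15*(-5)) = 6699 - 32*(-1)*(-6)/(15*5) = 6699 - 8/15*24/5 = 6699 - 64/25 = 167411/25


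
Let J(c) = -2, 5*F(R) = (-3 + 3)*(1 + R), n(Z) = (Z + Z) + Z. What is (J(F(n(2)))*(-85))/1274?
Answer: 85/637 ≈ 0.13344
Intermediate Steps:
n(Z) = 3*Z (n(Z) = 2*Z + Z = 3*Z)
F(R) = 0 (F(R) = ((-3 + 3)*(1 + R))/5 = (0*(1 + R))/5 = (1/5)*0 = 0)
(J(F(n(2)))*(-85))/1274 = -2*(-85)/1274 = 170*(1/1274) = 85/637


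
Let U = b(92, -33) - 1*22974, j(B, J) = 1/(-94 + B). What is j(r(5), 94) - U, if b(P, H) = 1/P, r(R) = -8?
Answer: 107793911/4692 ≈ 22974.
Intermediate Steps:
U = -2113607/92 (U = 1/92 - 1*22974 = 1/92 - 22974 = -2113607/92 ≈ -22974.)
j(r(5), 94) - U = 1/(-94 - 8) - 1*(-2113607/92) = 1/(-102) + 2113607/92 = -1/102 + 2113607/92 = 107793911/4692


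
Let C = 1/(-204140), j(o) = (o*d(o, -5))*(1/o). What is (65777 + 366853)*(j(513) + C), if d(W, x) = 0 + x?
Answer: -44158587363/20414 ≈ -2.1632e+6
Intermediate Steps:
d(W, x) = x
j(o) = -5 (j(o) = (o*(-5))*(1/o) = (-5*o)/o = -5)
C = -1/204140 ≈ -4.8986e-6
(65777 + 366853)*(j(513) + C) = (65777 + 366853)*(-5 - 1/204140) = 432630*(-1020701/204140) = -44158587363/20414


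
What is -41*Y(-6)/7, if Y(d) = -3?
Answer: 123/7 ≈ 17.571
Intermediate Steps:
-41*Y(-6)/7 = -41*(-3)/7 = 123*(1/7) = 123/7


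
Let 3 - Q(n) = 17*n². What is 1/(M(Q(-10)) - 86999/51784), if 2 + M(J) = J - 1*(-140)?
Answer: -51784/80818255 ≈ -0.00064075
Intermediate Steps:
Q(n) = 3 - 17*n²
M(J) = 138 + J (M(J) = -2 + (J - 1*(-140)) = -2 + (J + 140) = -2 + (140 + J) = 138 + J)
1/(M(Q(-10)) - 86999/51784) = 1/((138 + (3 - 17*(-10)²)) - 86999/51784) = 1/((138 + (3 - 17*100)) - 86999*1/51784) = 1/((138 + (3 - 1700)) - 86999/51784) = 1/((138 - 1697) - 86999/51784) = 1/(-1559 - 86999/51784) = 1/(-80818255/51784) = -51784/80818255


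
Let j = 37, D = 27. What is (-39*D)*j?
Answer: -38961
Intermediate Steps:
(-39*D)*j = -39*27*37 = -1053*37 = -38961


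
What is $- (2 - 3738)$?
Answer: $3736$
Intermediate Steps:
$- (2 - 3738) = \left(-1\right) \left(-3736\right) = 3736$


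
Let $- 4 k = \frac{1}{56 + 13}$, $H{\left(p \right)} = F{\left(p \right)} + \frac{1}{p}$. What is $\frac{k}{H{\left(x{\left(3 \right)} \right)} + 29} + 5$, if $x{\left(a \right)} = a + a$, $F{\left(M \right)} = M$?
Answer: $\frac{48529}{9706} \approx 4.9999$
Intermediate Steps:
$x{\left(a \right)} = 2 a$
$H{\left(p \right)} = p + \frac{1}{p}$
$k = - \frac{1}{276}$ ($k = - \frac{1}{4 \left(56 + 13\right)} = - \frac{1}{4 \cdot 69} = \left(- \frac{1}{4}\right) \frac{1}{69} = - \frac{1}{276} \approx -0.0036232$)
$\frac{k}{H{\left(x{\left(3 \right)} \right)} + 29} + 5 = \frac{1}{\left(2 \cdot 3 + \frac{1}{2 \cdot 3}\right) + 29} \left(- \frac{1}{276}\right) + 5 = \frac{1}{\left(6 + \frac{1}{6}\right) + 29} \left(- \frac{1}{276}\right) + 5 = \frac{1}{\frac{37}{6} + 29} \left(- \frac{1}{276}\right) + 5 = \frac{1}{\frac{211}{6}} \left(- \frac{1}{276}\right) + 5 = \frac{6}{211} \left(- \frac{1}{276}\right) + 5 = - \frac{1}{9706} + 5 = \frac{48529}{9706}$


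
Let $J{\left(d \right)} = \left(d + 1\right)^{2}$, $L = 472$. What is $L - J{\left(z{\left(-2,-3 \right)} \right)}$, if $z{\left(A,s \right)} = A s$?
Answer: $423$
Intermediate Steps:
$J{\left(d \right)} = \left(1 + d\right)^{2}$
$L - J{\left(z{\left(-2,-3 \right)} \right)} = 472 - \left(1 - -6\right)^{2} = 472 - \left(1 + 6\right)^{2} = 472 - 7^{2} = 472 - 49 = 423$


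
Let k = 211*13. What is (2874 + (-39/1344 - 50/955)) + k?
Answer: 480628493/85568 ≈ 5616.9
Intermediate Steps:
k = 2743
(2874 + (-39/1344 - 50/955)) + k = (2874 + (-39/1344 - 50/955)) + 2743 = (2874 + (-39*1/1344 - 50*1/955)) + 2743 = (2874 + (-13/448 - 10/191)) + 2743 = (2874 - 6963/85568) + 2743 = 245915469/85568 + 2743 = 480628493/85568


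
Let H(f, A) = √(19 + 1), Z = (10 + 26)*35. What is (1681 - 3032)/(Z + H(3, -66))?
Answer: -85113/79379 + 1351*√5/793790 ≈ -1.0684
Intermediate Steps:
Z = 1260 (Z = 36*35 = 1260)
H(f, A) = 2*√5 (H(f, A) = √20 = 2*√5)
(1681 - 3032)/(Z + H(3, -66)) = (1681 - 3032)/(1260 + 2*√5) = -1351/(1260 + 2*√5)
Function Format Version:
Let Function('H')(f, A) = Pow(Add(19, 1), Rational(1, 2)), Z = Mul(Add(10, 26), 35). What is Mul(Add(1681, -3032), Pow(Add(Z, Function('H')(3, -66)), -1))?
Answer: Add(Rational(-85113, 79379), Mul(Rational(1351, 793790), Pow(5, Rational(1, 2)))) ≈ -1.0684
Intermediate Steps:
Z = 1260 (Z = Mul(36, 35) = 1260)
Function('H')(f, A) = Mul(2, Pow(5, Rational(1, 2))) (Function('H')(f, A) = Pow(20, Rational(1, 2)) = Mul(2, Pow(5, Rational(1, 2))))
Mul(Add(1681, -3032), Pow(Add(Z, Function('H')(3, -66)), -1)) = Mul(Add(1681, -3032), Pow(Add(1260, Mul(2, Pow(5, Rational(1, 2)))), -1)) = Mul(-1351, Pow(Add(1260, Mul(2, Pow(5, Rational(1, 2)))), -1))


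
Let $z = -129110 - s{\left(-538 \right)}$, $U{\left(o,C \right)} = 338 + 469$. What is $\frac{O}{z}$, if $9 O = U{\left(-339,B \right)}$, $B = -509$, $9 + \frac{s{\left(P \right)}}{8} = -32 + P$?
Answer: $- \frac{269}{373434} \approx -0.00072034$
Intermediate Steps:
$s{\left(P \right)} = -328 + 8 P$ ($s{\left(P \right)} = -72 + 8 \left(-32 + P\right) = -72 + \left(-256 + 8 P\right) = -328 + 8 P$)
$U{\left(o,C \right)} = 807$
$O = \frac{269}{3}$ ($O = \frac{1}{9} \cdot 807 = \frac{269}{3} \approx 89.667$)
$z = -124478$ ($z = -129110 - \left(-328 + 8 \left(-538\right)\right) = -129110 - \left(-328 - 4304\right) = -129110 - -4632 = -129110 + 4632 = -124478$)
$\frac{O}{z} = \frac{269}{3 \left(-124478\right)} = \frac{269}{3} \left(- \frac{1}{124478}\right) = - \frac{269}{373434}$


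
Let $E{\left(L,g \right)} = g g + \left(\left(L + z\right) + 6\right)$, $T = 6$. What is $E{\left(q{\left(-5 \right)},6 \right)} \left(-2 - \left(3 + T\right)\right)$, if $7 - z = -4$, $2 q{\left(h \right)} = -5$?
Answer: $- \frac{1111}{2} \approx -555.5$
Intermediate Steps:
$q{\left(h \right)} = - \frac{5}{2}$ ($q{\left(h \right)} = \frac{1}{2} \left(-5\right) = - \frac{5}{2}$)
$z = 11$ ($z = 7 - -4 = 7 + 4 = 11$)
$E{\left(L,g \right)} = 17 + L + g^{2}$ ($E{\left(L,g \right)} = g g + \left(\left(L + 11\right) + 6\right) = g^{2} + \left(\left(11 + L\right) + 6\right) = g^{2} + \left(17 + L\right) = 17 + L + g^{2}$)
$E{\left(q{\left(-5 \right)},6 \right)} \left(-2 - \left(3 + T\right)\right) = \left(17 - \frac{5}{2} + 6^{2}\right) \left(-2 - 9\right) = \left(17 - \frac{5}{2} + 36\right) \left(-2 - 9\right) = \frac{101 \left(-2 - 9\right)}{2} = \frac{101}{2} \left(-11\right) = - \frac{1111}{2}$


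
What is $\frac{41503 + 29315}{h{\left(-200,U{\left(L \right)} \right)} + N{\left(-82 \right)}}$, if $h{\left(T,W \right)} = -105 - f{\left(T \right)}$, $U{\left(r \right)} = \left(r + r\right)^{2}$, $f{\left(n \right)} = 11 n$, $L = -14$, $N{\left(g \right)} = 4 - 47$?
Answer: $\frac{11803}{342} \approx 34.512$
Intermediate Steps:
$N{\left(g \right)} = -43$ ($N{\left(g \right)} = 4 - 47 = -43$)
$U{\left(r \right)} = 4 r^{2}$ ($U{\left(r \right)} = \left(2 r\right)^{2} = 4 r^{2}$)
$h{\left(T,W \right)} = -105 - 11 T$
$\frac{41503 + 29315}{h{\left(-200,U{\left(L \right)} \right)} + N{\left(-82 \right)}} = \frac{41503 + 29315}{\left(-105 - -2200\right) - 43} = \frac{70818}{\left(-105 + 2200\right) - 43} = \frac{70818}{2095 - 43} = \frac{70818}{2052} = 70818 \cdot \frac{1}{2052} = \frac{11803}{342}$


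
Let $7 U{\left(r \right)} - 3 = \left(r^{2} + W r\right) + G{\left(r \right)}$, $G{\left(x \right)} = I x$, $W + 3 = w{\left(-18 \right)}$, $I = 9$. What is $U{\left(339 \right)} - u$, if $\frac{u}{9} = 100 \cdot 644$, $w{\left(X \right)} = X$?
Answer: $- \frac{3946344}{7} \approx -5.6376 \cdot 10^{5}$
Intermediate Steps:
$W = -21$ ($W = -3 - 18 = -21$)
$G{\left(x \right)} = 9 x$
$u = 579600$ ($u = 9 \cdot 100 \cdot 644 = 9 \cdot 64400 = 579600$)
$U{\left(r \right)} = \frac{3}{7} - \frac{12 r}{7} + \frac{r^{2}}{7}$ ($U{\left(r \right)} = \frac{3}{7} + \frac{\left(r^{2} - 21 r\right) + 9 r}{7} = \frac{3}{7} + \frac{r^{2} - 12 r}{7} = \frac{3}{7} + \left(- \frac{12 r}{7} + \frac{r^{2}}{7}\right) = \frac{3}{7} - \frac{12 r}{7} + \frac{r^{2}}{7}$)
$U{\left(339 \right)} - u = \left(\frac{3}{7} - \frac{4068}{7} + \frac{339^{2}}{7}\right) - 579600 = \left(\frac{3}{7} - \frac{4068}{7} + \frac{1}{7} \cdot 114921\right) - 579600 = \left(\frac{3}{7} - \frac{4068}{7} + \frac{114921}{7}\right) - 579600 = \frac{110856}{7} - 579600 = - \frac{3946344}{7}$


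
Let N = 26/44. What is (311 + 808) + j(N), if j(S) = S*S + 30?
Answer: 556285/484 ≈ 1149.3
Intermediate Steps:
N = 13/22 (N = 26*(1/44) = 13/22 ≈ 0.59091)
j(S) = 30 + S**2 (j(S) = S**2 + 30 = 30 + S**2)
(311 + 808) + j(N) = (311 + 808) + (30 + (13/22)**2) = 1119 + (30 + 169/484) = 1119 + 14689/484 = 556285/484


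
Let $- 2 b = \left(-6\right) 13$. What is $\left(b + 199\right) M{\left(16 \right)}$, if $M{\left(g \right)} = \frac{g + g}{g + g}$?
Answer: $238$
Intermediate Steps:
$b = 39$ ($b = - \frac{\left(-6\right) 13}{2} = \left(- \frac{1}{2}\right) \left(-78\right) = 39$)
$M{\left(g \right)} = 1$ ($M{\left(g \right)} = \frac{2 g}{2 g} = 2 g \frac{1}{2 g} = 1$)
$\left(b + 199\right) M{\left(16 \right)} = \left(39 + 199\right) 1 = 238 \cdot 1 = 238$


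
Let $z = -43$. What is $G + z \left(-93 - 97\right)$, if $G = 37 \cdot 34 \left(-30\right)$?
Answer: $-29570$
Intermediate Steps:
$G = -37740$ ($G = 1258 \left(-30\right) = -37740$)
$G + z \left(-93 - 97\right) = -37740 - 43 \left(-93 - 97\right) = -37740 - -8170 = -37740 + 8170 = -29570$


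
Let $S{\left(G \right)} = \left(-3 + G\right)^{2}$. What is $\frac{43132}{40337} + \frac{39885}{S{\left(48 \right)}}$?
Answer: $\frac{113078903}{5445495} \approx 20.766$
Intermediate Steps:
$\frac{43132}{40337} + \frac{39885}{S{\left(48 \right)}} = \frac{43132}{40337} + \frac{39885}{\left(-3 + 48\right)^{2}} = 43132 \cdot \frac{1}{40337} + \frac{39885}{45^{2}} = \frac{43132}{40337} + \frac{39885}{2025} = \frac{43132}{40337} + 39885 \cdot \frac{1}{2025} = \frac{43132}{40337} + \frac{2659}{135} = \frac{113078903}{5445495}$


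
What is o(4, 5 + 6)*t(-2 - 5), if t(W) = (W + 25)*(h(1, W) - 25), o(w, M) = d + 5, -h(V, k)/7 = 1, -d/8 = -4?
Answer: -21312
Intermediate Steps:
d = 32 (d = -8*(-4) = 32)
h(V, k) = -7 (h(V, k) = -7*1 = -7)
o(w, M) = 37 (o(w, M) = 32 + 5 = 37)
t(W) = -800 - 32*W (t(W) = (W + 25)*(-7 - 25) = (25 + W)*(-32) = -800 - 32*W)
o(4, 5 + 6)*t(-2 - 5) = 37*(-800 - 32*(-2 - 5)) = 37*(-800 - 32*(-7)) = 37*(-800 + 224) = 37*(-576) = -21312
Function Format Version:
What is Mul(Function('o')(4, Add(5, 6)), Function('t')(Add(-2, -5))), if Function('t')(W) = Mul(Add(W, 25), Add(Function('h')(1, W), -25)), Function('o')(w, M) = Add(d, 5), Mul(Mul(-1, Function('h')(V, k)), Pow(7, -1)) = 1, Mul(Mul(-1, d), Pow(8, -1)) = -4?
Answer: -21312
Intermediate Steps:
d = 32 (d = Mul(-8, -4) = 32)
Function('h')(V, k) = -7 (Function('h')(V, k) = Mul(-7, 1) = -7)
Function('o')(w, M) = 37 (Function('o')(w, M) = Add(32, 5) = 37)
Function('t')(W) = Add(-800, Mul(-32, W)) (Function('t')(W) = Mul(Add(W, 25), Add(-7, -25)) = Mul(Add(25, W), -32) = Add(-800, Mul(-32, W)))
Mul(Function('o')(4, Add(5, 6)), Function('t')(Add(-2, -5))) = Mul(37, Add(-800, Mul(-32, Add(-2, -5)))) = Mul(37, Add(-800, Mul(-32, -7))) = Mul(37, Add(-800, 224)) = Mul(37, -576) = -21312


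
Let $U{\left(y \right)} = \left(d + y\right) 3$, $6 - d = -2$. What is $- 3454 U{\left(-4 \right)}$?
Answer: $-41448$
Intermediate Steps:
$d = 8$ ($d = 6 - -2 = 6 + 2 = 8$)
$U{\left(y \right)} = 24 + 3 y$ ($U{\left(y \right)} = \left(8 + y\right) 3 = 24 + 3 y$)
$- 3454 U{\left(-4 \right)} = - 3454 \left(24 + 3 \left(-4\right)\right) = - 3454 \left(24 - 12\right) = \left(-3454\right) 12 = -41448$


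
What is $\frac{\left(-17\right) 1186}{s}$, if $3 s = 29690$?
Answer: $- \frac{30243}{14845} \approx -2.0373$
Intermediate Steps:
$s = \frac{29690}{3}$ ($s = \frac{1}{3} \cdot 29690 = \frac{29690}{3} \approx 9896.7$)
$\frac{\left(-17\right) 1186}{s} = \frac{\left(-17\right) 1186}{\frac{29690}{3}} = \left(-20162\right) \frac{3}{29690} = - \frac{30243}{14845}$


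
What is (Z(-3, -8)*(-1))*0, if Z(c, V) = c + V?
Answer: 0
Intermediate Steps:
Z(c, V) = V + c
(Z(-3, -8)*(-1))*0 = ((-8 - 3)*(-1))*0 = -11*(-1)*0 = 11*0 = 0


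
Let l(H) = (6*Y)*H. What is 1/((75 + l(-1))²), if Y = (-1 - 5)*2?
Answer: 1/21609 ≈ 4.6277e-5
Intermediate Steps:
Y = -12 (Y = -6*2 = -12)
l(H) = -72*H (l(H) = (6*(-12))*H = -72*H)
1/((75 + l(-1))²) = 1/((75 - 72*(-1))²) = 1/((75 + 72)²) = 1/(147²) = 1/21609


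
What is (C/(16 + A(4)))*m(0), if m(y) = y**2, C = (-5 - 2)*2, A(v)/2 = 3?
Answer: 0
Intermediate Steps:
A(v) = 6 (A(v) = 2*3 = 6)
C = -14 (C = -7*2 = -14)
(C/(16 + A(4)))*m(0) = -14/(16 + 6)*0**2 = -14/22*0 = -14*1/22*0 = -7/11*0 = 0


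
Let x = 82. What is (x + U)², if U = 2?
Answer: 7056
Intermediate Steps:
(x + U)² = (82 + 2)² = 84² = 7056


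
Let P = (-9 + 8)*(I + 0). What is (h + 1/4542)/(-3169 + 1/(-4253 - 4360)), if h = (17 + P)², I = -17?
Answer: -15074337663/41324021372 ≈ -0.36478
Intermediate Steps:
P = 17 (P = (-9 + 8)*(-17 + 0) = -1*(-17) = 17)
h = 1156 (h = (17 + 17)² = 34² = 1156)
(h + 1/4542)/(-3169 + 1/(-4253 - 4360)) = (1156 + 1/4542)/(-3169 + 1/(-4253 - 4360)) = (1156 + 1/4542)/(-3169 + 1/(-8613)) = 5250553/(4542*(-3169 - 1/8613)) = 5250553/(4542*(-27294598/8613)) = (5250553/4542)*(-8613/27294598) = -15074337663/41324021372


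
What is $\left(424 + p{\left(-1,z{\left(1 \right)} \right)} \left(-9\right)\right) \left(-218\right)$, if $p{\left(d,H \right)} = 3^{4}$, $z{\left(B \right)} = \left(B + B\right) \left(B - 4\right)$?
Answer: $66490$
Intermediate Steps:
$z{\left(B \right)} = 2 B \left(-4 + B\right)$
$p{\left(d,H \right)} = 81$
$\left(424 + p{\left(-1,z{\left(1 \right)} \right)} \left(-9\right)\right) \left(-218\right) = \left(424 + 81 \left(-9\right)\right) \left(-218\right) = \left(424 - 729\right) \left(-218\right) = \left(-305\right) \left(-218\right) = 66490$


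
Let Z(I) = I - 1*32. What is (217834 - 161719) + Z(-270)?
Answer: 55813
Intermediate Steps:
Z(I) = -32 + I (Z(I) = I - 32 = -32 + I)
(217834 - 161719) + Z(-270) = (217834 - 161719) + (-32 - 270) = 56115 - 302 = 55813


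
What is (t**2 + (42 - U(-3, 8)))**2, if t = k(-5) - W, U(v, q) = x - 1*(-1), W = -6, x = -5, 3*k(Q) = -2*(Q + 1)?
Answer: 1188100/81 ≈ 14668.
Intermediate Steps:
k(Q) = -2/3 - 2*Q/3 (k(Q) = (-2*(Q + 1))/3 = (-2*(1 + Q))/3 = (-2 - 2*Q)/3 = -2/3 - 2*Q/3)
U(v, q) = -4 (U(v, q) = -5 - 1*(-1) = -5 + 1 = -4)
t = 26/3 (t = (-2/3 - 2/3*(-5)) - 1*(-6) = (-2/3 + 10/3) + 6 = 8/3 + 6 = 26/3 ≈ 8.6667)
(t**2 + (42 - U(-3, 8)))**2 = ((26/3)**2 + (42 - 1*(-4)))**2 = (676/9 + (42 + 4))**2 = (676/9 + 46)**2 = (1090/9)**2 = 1188100/81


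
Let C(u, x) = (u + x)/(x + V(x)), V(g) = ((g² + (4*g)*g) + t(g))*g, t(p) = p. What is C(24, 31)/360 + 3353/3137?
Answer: 36199639459/33867629208 ≈ 1.0689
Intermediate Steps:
V(g) = g*(g + 5*g²) (V(g) = ((g² + (4*g)*g) + g)*g = ((g² + 4*g²) + g)*g = (5*g² + g)*g = (g + 5*g²)*g = g*(g + 5*g²))
C(u, x) = (u + x)/(x + x²*(1 + 5*x))
C(24, 31)/360 + 3353/3137 = ((24 + 31)/(31*(1 + 31*(1 + 5*31))))/360 + 3353/3137 = ((1/31)*55/(1 + 31*(1 + 155)))*(1/360) + 3353*(1/3137) = ((1/31)*55/(1 + 31*156))*(1/360) + 3353/3137 = ((1/31)*55/(1 + 4836))*(1/360) + 3353/3137 = ((1/31)*55/4837)*(1/360) + 3353/3137 = ((1/31)*(1/4837)*55)*(1/360) + 3353/3137 = (55/149947)*(1/360) + 3353/3137 = 11/10796184 + 3353/3137 = 36199639459/33867629208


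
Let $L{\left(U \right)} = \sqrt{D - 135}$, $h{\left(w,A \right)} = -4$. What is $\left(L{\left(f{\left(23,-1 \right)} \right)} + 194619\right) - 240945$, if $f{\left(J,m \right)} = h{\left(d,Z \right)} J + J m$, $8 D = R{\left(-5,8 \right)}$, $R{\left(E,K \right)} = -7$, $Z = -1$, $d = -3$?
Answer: $-46326 + \frac{i \sqrt{2174}}{4} \approx -46326.0 + 11.657 i$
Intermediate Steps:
$D = - \frac{7}{8}$ ($D = \frac{1}{8} \left(-7\right) = - \frac{7}{8} \approx -0.875$)
$f{\left(J,m \right)} = - 4 J + J m$
$L{\left(U \right)} = \frac{i \sqrt{2174}}{4}$ ($L{\left(U \right)} = \sqrt{- \frac{7}{8} - 135} = \sqrt{- \frac{1087}{8}} = \frac{i \sqrt{2174}}{4}$)
$\left(L{\left(f{\left(23,-1 \right)} \right)} + 194619\right) - 240945 = \left(\frac{i \sqrt{2174}}{4} + 194619\right) - 240945 = \left(194619 + \frac{i \sqrt{2174}}{4}\right) - 240945 = -46326 + \frac{i \sqrt{2174}}{4}$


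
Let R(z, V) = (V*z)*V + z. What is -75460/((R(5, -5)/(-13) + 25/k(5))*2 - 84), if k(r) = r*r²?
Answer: 26950/37 ≈ 728.38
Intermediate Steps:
k(r) = r³
R(z, V) = z + z*V² (R(z, V) = z*V² + z = z + z*V²)
-75460/((R(5, -5)/(-13) + 25/k(5))*2 - 84) = -75460/(((5*(1 + (-5)²))/(-13) + 25/(5³))*2 - 84) = -75460/(((5*(1 + 25))*(-1/13) + 25/125)*2 - 84) = -75460/(((5*26)*(-1/13) + 25*(1/125))*2 - 84) = -75460/((130*(-1/13) + ⅕)*2 - 84) = -75460/((-10 + ⅕)*2 - 84) = -75460/(-49/5*2 - 84) = -75460/(-98/5 - 84) = -75460/(-518/5) = -75460*(-5/518) = 26950/37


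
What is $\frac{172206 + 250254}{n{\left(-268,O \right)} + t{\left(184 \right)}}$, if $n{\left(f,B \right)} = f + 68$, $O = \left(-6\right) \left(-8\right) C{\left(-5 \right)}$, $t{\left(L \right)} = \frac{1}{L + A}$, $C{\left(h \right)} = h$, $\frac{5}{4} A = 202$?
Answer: $- \frac{146002176}{69119} \approx -2112.3$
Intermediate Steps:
$A = \frac{808}{5}$ ($A = \frac{4}{5} \cdot 202 = \frac{808}{5} \approx 161.6$)
$t{\left(L \right)} = \frac{1}{\frac{808}{5} + L}$ ($t{\left(L \right)} = \frac{1}{L + \frac{808}{5}} = \frac{1}{\frac{808}{5} + L}$)
$O = -240$ ($O = \left(-6\right) \left(-8\right) \left(-5\right) = 48 \left(-5\right) = -240$)
$n{\left(f,B \right)} = 68 + f$
$\frac{172206 + 250254}{n{\left(-268,O \right)} + t{\left(184 \right)}} = \frac{172206 + 250254}{\left(68 - 268\right) + \frac{5}{808 + 5 \cdot 184}} = \frac{422460}{-200 + \frac{5}{808 + 920}} = \frac{422460}{-200 + \frac{5}{1728}} = \frac{422460}{- \frac{345595}{1728}} = 422460 \left(- \frac{1728}{345595}\right) = - \frac{146002176}{69119}$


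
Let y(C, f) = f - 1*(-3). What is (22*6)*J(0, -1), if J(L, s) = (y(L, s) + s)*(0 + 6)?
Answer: 792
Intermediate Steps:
y(C, f) = 3 + f (y(C, f) = f + 3 = 3 + f)
J(L, s) = 18 + 12*s (J(L, s) = ((3 + s) + s)*(0 + 6) = (3 + 2*s)*6 = 18 + 12*s)
(22*6)*J(0, -1) = (22*6)*(18 + 12*(-1)) = 132*(18 - 12) = 132*6 = 792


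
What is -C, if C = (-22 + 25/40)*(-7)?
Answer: -1197/8 ≈ -149.63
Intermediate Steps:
C = 1197/8 (C = (-22 + 25*(1/40))*(-7) = (-22 + 5/8)*(-7) = -171/8*(-7) = 1197/8 ≈ 149.63)
-C = -1*1197/8 = -1197/8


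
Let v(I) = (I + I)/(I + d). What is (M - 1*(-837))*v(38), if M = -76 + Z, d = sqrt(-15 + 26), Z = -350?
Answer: 1186968/1433 - 31236*sqrt(11)/1433 ≈ 756.02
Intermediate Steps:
d = sqrt(11) ≈ 3.3166
v(I) = 2*I/(I + sqrt(11)) (v(I) = (I + I)/(I + sqrt(11)) = (2*I)/(I + sqrt(11)) = 2*I/(I + sqrt(11)))
M = -426 (M = -76 - 350 = -426)
(M - 1*(-837))*v(38) = (-426 - 1*(-837))*(2*38/(38 + sqrt(11))) = (-426 + 837)*(76/(38 + sqrt(11))) = 411*(76/(38 + sqrt(11))) = 31236/(38 + sqrt(11))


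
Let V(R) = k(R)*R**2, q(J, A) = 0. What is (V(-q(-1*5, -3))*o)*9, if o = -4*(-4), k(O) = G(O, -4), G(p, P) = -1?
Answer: 0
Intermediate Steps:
k(O) = -1
V(R) = -R**2
o = 16
(V(-q(-1*5, -3))*o)*9 = (-(-1*0)**2*16)*9 = (-1*0**2*16)*9 = (-1*0*16)*9 = (0*16)*9 = 0*9 = 0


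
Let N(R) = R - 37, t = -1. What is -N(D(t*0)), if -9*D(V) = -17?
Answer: 316/9 ≈ 35.111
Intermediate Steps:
D(V) = 17/9 (D(V) = -⅑*(-17) = 17/9)
N(R) = -37 + R
-N(D(t*0)) = -(-37 + 17/9) = -1*(-316/9) = 316/9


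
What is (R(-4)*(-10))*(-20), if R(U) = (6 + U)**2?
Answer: 800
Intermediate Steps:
(R(-4)*(-10))*(-20) = ((6 - 4)**2*(-10))*(-20) = (2**2*(-10))*(-20) = (4*(-10))*(-20) = -40*(-20) = 800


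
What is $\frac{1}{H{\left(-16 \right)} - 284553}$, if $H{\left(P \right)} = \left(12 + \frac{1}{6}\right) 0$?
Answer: $- \frac{1}{284553} \approx -3.5143 \cdot 10^{-6}$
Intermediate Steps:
$H{\left(P \right)} = 0$ ($H{\left(P \right)} = \left(12 + \frac{1}{6}\right) 0 = \frac{73}{6} \cdot 0 = 0$)
$\frac{1}{H{\left(-16 \right)} - 284553} = \frac{1}{0 - 284553} = \frac{1}{-284553} = - \frac{1}{284553}$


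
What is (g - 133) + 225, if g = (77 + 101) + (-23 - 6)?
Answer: 241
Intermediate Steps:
g = 149 (g = 178 - 29 = 149)
(g - 133) + 225 = (149 - 133) + 225 = 16 + 225 = 241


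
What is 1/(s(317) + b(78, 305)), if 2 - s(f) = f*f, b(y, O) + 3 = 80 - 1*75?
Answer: -1/100485 ≈ -9.9517e-6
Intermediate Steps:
b(y, O) = 2 (b(y, O) = -3 + (80 - 1*75) = -3 + (80 - 75) = -3 + 5 = 2)
s(f) = 2 - f² (s(f) = 2 - f*f = 2 - f²)
1/(s(317) + b(78, 305)) = 1/((2 - 1*317²) + 2) = 1/((2 - 1*100489) + 2) = 1/((2 - 100489) + 2) = 1/(-100487 + 2) = 1/(-100485) = -1/100485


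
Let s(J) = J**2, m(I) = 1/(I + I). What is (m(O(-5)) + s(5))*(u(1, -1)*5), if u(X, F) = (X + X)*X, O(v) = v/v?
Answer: 255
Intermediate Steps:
O(v) = 1
m(I) = 1/(2*I)
u(X, F) = 2*X**2 (u(X, F) = (2*X)*X = 2*X**2)
(m(O(-5)) + s(5))*(u(1, -1)*5) = ((1/2)/1 + 5**2)*((2*1**2)*5) = ((1/2)*1 + 25)*((2*1)*5) = (1/2 + 25)*(2*5) = (51/2)*10 = 255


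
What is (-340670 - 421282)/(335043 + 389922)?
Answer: -253984/241655 ≈ -1.0510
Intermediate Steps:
(-340670 - 421282)/(335043 + 389922) = -761952/724965 = -761952*1/724965 = -253984/241655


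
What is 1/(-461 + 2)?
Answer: -1/459 ≈ -0.0021787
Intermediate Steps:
1/(-461 + 2) = 1/(-459) = -1/459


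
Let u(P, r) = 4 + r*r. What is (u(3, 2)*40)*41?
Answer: 13120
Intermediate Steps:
u(P, r) = 4 + r²
(u(3, 2)*40)*41 = ((4 + 2²)*40)*41 = ((4 + 4)*40)*41 = (8*40)*41 = 320*41 = 13120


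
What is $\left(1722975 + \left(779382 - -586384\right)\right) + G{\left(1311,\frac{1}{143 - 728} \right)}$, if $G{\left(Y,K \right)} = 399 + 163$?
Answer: $3089303$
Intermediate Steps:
$G{\left(Y,K \right)} = 562$
$\left(1722975 + \left(779382 - -586384\right)\right) + G{\left(1311,\frac{1}{143 - 728} \right)} = \left(1722975 + \left(779382 - -586384\right)\right) + 562 = \left(1722975 + \left(779382 + 586384\right)\right) + 562 = \left(1722975 + 1365766\right) + 562 = 3088741 + 562 = 3089303$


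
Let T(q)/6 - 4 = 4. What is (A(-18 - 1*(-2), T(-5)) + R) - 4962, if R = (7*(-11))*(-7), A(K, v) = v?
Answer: -4375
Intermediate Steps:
T(q) = 48 (T(q) = 24 + 6*4 = 24 + 24 = 48)
R = 539 (R = -77*(-7) = 539)
(A(-18 - 1*(-2), T(-5)) + R) - 4962 = (48 + 539) - 4962 = 587 - 4962 = -4375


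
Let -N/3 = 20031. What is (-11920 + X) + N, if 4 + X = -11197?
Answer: -83214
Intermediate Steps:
N = -60093 (N = -3*20031 = -60093)
X = -11201 (X = -4 - 11197 = -11201)
(-11920 + X) + N = (-11920 - 11201) - 60093 = -23121 - 60093 = -83214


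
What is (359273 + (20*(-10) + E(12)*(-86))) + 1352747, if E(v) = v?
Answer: 1710788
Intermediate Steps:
(359273 + (20*(-10) + E(12)*(-86))) + 1352747 = (359273 + (20*(-10) + 12*(-86))) + 1352747 = (359273 + (-200 - 1032)) + 1352747 = (359273 - 1232) + 1352747 = 358041 + 1352747 = 1710788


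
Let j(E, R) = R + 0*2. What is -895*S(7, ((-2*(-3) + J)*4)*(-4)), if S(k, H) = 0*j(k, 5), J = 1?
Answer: 0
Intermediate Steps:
j(E, R) = R (j(E, R) = R + 0 = R)
S(k, H) = 0 (S(k, H) = 0*5 = 0)
-895*S(7, ((-2*(-3) + J)*4)*(-4)) = -895*0 = 0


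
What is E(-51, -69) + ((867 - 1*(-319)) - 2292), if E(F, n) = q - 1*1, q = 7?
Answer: -1100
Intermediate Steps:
E(F, n) = 6 (E(F, n) = 7 - 1*1 = 7 - 1 = 6)
E(-51, -69) + ((867 - 1*(-319)) - 2292) = 6 + ((867 - 1*(-319)) - 2292) = 6 + ((867 + 319) - 2292) = 6 + (1186 - 2292) = 6 - 1106 = -1100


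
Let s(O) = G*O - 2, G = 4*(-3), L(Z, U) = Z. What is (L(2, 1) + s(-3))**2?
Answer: 1296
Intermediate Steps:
G = -12
s(O) = -2 - 12*O (s(O) = -12*O - 2 = -2 - 12*O)
(L(2, 1) + s(-3))**2 = (2 + (-2 - 12*(-3)))**2 = (2 + (-2 + 36))**2 = (2 + 34)**2 = 36**2 = 1296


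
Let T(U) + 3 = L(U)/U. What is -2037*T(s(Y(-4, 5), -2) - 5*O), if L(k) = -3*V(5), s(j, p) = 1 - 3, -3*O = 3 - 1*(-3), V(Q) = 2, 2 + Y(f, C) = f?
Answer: 30555/4 ≈ 7638.8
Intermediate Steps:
Y(f, C) = -2 + f
O = -2 (O = -(3 - 1*(-3))/3 = -(3 + 3)/3 = -⅓*6 = -2)
s(j, p) = -2
L(k) = -6 (L(k) = -3*2 = -6)
T(U) = -3 - 6/U
-2037*T(s(Y(-4, 5), -2) - 5*O) = -2037*(-3 - 6/(-2 - 5*(-2))) = -2037*(-3 - 6/(-2 + 10)) = -2037*(-3 - 6/8) = -2037*(-3 - 6*⅛) = -2037*(-3 - ¾) = -2037*(-15/4) = 30555/4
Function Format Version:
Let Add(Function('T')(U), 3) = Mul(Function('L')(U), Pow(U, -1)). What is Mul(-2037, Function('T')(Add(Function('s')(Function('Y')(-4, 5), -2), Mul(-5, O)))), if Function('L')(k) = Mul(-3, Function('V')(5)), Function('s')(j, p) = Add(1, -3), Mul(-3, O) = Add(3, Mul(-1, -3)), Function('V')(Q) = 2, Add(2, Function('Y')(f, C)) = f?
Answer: Rational(30555, 4) ≈ 7638.8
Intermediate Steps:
Function('Y')(f, C) = Add(-2, f)
O = -2 (O = Mul(Rational(-1, 3), Add(3, Mul(-1, -3))) = Mul(Rational(-1, 3), Add(3, 3)) = Mul(Rational(-1, 3), 6) = -2)
Function('s')(j, p) = -2
Function('L')(k) = -6 (Function('L')(k) = Mul(-3, 2) = -6)
Function('T')(U) = Add(-3, Mul(-6, Pow(U, -1)))
Mul(-2037, Function('T')(Add(Function('s')(Function('Y')(-4, 5), -2), Mul(-5, O)))) = Mul(-2037, Add(-3, Mul(-6, Pow(Add(-2, Mul(-5, -2)), -1)))) = Mul(-2037, Add(-3, Mul(-6, Pow(Add(-2, 10), -1)))) = Mul(-2037, Add(-3, Mul(-6, Pow(8, -1)))) = Mul(-2037, Add(-3, Mul(-6, Rational(1, 8)))) = Mul(-2037, Add(-3, Rational(-3, 4))) = Mul(-2037, Rational(-15, 4)) = Rational(30555, 4)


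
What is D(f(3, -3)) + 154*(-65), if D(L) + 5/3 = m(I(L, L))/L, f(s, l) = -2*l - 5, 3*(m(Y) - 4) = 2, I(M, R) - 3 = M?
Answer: -10007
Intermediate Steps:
I(M, R) = 3 + M
m(Y) = 14/3 (m(Y) = 4 + (⅓)*2 = 4 + ⅔ = 14/3)
f(s, l) = -5 - 2*l
D(L) = -5/3 + 14/(3*L)
D(f(3, -3)) + 154*(-65) = (14 - 5*(-5 - 2*(-3)))/(3*(-5 - 2*(-3))) + 154*(-65) = (14 - 5*(-5 + 6))/(3*(-5 + 6)) - 10010 = (⅓)*(14 - 5*1)/1 - 10010 = (⅓)*1*(14 - 5) - 10010 = (⅓)*1*9 - 10010 = 3 - 10010 = -10007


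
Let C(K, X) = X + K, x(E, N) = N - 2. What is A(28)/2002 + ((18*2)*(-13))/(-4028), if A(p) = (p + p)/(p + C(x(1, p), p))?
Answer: 687985/5904041 ≈ 0.11653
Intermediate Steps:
x(E, N) = -2 + N
C(K, X) = K + X
A(p) = 2*p/(-2 + 3*p) (A(p) = (p + p)/(p + ((-2 + p) + p)) = (2*p)/(p + (-2 + 2*p)) = (2*p)/(-2 + 3*p) = 2*p/(-2 + 3*p))
A(28)/2002 + ((18*2)*(-13))/(-4028) = (2*28/(-2 + 3*28))/2002 + ((18*2)*(-13))/(-4028) = (2*28/(-2 + 84))*(1/2002) + (36*(-13))*(-1/4028) = (2*28/82)*(1/2002) - 468*(-1/4028) = (2*28*(1/82))*(1/2002) + 117/1007 = (28/41)*(1/2002) + 117/1007 = 2/5863 + 117/1007 = 687985/5904041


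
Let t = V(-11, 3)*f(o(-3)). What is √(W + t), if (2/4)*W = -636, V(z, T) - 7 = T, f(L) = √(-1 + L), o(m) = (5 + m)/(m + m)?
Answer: 2*√(-2862 + 15*I*√3)/3 ≈ 0.16188 + 35.665*I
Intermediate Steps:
o(m) = (5 + m)/(2*m) (o(m) = (5 + m)/((2*m)) = (5 + m)*(1/(2*m)) = (5 + m)/(2*m))
V(z, T) = 7 + T
t = 20*I*√3/3 (t = (7 + 3)*√(-1 + (½)*(5 - 3)/(-3)) = 10*√(-1 + (½)*(-⅓)*2) = 10*√(-1 - ⅓) = 10*√(-4/3) = 10*(2*I*√3/3) = 20*I*√3/3 ≈ 11.547*I)
W = -1272 (W = 2*(-636) = -1272)
√(W + t) = √(-1272 + 20*I*√3/3)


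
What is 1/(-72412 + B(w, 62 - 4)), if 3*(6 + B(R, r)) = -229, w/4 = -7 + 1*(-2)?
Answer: -3/217483 ≈ -1.3794e-5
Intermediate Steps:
w = -36 (w = 4*(-7 + 1*(-2)) = 4*(-7 - 2) = 4*(-9) = -36)
B(R, r) = -247/3 (B(R, r) = -6 + (1/3)*(-229) = -6 - 229/3 = -247/3)
1/(-72412 + B(w, 62 - 4)) = 1/(-72412 - 247/3) = 1/(-217483/3) = -3/217483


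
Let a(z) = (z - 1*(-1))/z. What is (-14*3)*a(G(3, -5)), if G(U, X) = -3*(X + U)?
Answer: -49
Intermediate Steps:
G(U, X) = -3*U - 3*X (G(U, X) = -3*(U + X) = -3*U - 3*X)
a(z) = (1 + z)/z (a(z) = (z + 1)/z = (1 + z)/z)
(-14*3)*a(G(3, -5)) = (-14*3)*((1 + (-3*3 - 3*(-5)))/(-3*3 - 3*(-5))) = -42*(1 + (-9 + 15))/(-9 + 15) = -42*(1 + 6)/6 = -7*7 = -42*7/6 = -49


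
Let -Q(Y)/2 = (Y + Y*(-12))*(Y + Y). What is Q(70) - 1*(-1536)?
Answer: 217136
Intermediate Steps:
Q(Y) = 44*Y² (Q(Y) = -2*(Y + Y*(-12))*(Y + Y) = -2*(Y - 12*Y)*2*Y = -2*(-11*Y)*2*Y = -(-44)*Y² = 44*Y²)
Q(70) - 1*(-1536) = 44*70² - 1*(-1536) = 44*4900 + 1536 = 215600 + 1536 = 217136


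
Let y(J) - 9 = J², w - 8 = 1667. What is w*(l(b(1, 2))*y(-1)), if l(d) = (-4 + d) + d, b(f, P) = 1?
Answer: -33500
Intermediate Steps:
w = 1675 (w = 8 + 1667 = 1675)
y(J) = 9 + J²
l(d) = -4 + 2*d
w*(l(b(1, 2))*y(-1)) = 1675*((-4 + 2*1)*(9 + (-1)²)) = 1675*((-4 + 2)*(9 + 1)) = 1675*(-2*10) = 1675*(-20) = -33500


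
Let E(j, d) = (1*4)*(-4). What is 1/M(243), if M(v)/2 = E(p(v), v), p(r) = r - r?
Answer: -1/32 ≈ -0.031250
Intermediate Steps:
p(r) = 0
E(j, d) = -16 (E(j, d) = 4*(-4) = -16)
M(v) = -32 (M(v) = 2*(-16) = -32)
1/M(243) = 1/(-32) = -1/32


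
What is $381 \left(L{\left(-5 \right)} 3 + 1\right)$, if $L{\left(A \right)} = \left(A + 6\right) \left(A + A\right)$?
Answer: $-11049$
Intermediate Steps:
$L{\left(A \right)} = 2 A \left(6 + A\right)$ ($L{\left(A \right)} = \left(6 + A\right) 2 A = 2 A \left(6 + A\right)$)
$381 \left(L{\left(-5 \right)} 3 + 1\right) = 381 \left(2 \left(-5\right) \left(6 - 5\right) 3 + 1\right) = 381 \left(2 \left(-5\right) 1 \cdot 3 + 1\right) = 381 \left(\left(-10\right) 3 + 1\right) = 381 \left(-30 + 1\right) = 381 \left(-29\right) = -11049$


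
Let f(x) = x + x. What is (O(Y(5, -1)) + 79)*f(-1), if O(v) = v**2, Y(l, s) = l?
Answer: -208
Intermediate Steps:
f(x) = 2*x
(O(Y(5, -1)) + 79)*f(-1) = (5**2 + 79)*(2*(-1)) = (25 + 79)*(-2) = 104*(-2) = -208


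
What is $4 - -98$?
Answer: $102$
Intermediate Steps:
$4 - -98 = 4 + 98 = 102$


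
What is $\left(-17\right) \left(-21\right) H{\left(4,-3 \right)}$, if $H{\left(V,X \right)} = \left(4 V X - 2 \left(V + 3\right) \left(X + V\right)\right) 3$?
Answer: $-66402$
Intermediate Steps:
$H{\left(V,X \right)} = - 6 \left(3 + V\right) \left(V + X\right) + 12 V X$ ($H{\left(V,X \right)} = \left(4 V X - 2 \left(3 + V\right) \left(V + X\right)\right) 3 = \left(- 2 \left(3 + V\right) \left(V + X\right) + 4 V X\right) 3 = - 6 \left(3 + V\right) \left(V + X\right) + 12 V X$)
$\left(-17\right) \left(-21\right) H{\left(4,-3 \right)} = \left(-17\right) \left(-21\right) \left(\left(-18\right) 4 - -54 - 6 \cdot 4^{2} + 6 \cdot 4 \left(-3\right)\right) = 357 \left(-72 + 54 - 96 - 72\right) = 357 \left(-186\right) = -66402$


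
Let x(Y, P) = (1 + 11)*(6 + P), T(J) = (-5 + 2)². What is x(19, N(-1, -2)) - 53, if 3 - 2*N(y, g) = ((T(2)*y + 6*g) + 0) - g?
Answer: 151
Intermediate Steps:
T(J) = 9 (T(J) = (-3)² = 9)
N(y, g) = 3/2 - 9*y/2 - 5*g/2 (N(y, g) = 3/2 - (((9*y + 6*g) + 0) - g)/2 = 3/2 - (((6*g + 9*y) + 0) - g)/2 = 3/2 - ((6*g + 9*y) - g)/2 = 3/2 - (5*g + 9*y)/2 = 3/2 + (-9*y/2 - 5*g/2) = 3/2 - 9*y/2 - 5*g/2)
x(Y, P) = 72 + 12*P (x(Y, P) = 12*(6 + P) = 72 + 12*P)
x(19, N(-1, -2)) - 53 = (72 + 12*(3/2 - 9/2*(-1) - 5/2*(-2))) - 53 = (72 + 12*(3/2 + 9/2 + 5)) - 53 = (72 + 12*11) - 53 = (72 + 132) - 53 = 204 - 53 = 151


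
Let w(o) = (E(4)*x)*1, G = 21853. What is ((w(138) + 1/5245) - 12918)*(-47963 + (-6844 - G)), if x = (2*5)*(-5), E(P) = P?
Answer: 1054901532788/1049 ≈ 1.0056e+9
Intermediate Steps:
x = -50 (x = 10*(-5) = -50)
w(o) = -200 (w(o) = (4*(-50))*1 = -200*1 = -200)
((w(138) + 1/5245) - 12918)*(-47963 + (-6844 - G)) = ((-200 + 1/5245) - 12918)*(-47963 + (-6844 - 1*21853)) = ((-200 + 1/5245) - 12918)*(-47963 + (-6844 - 21853)) = (-1048999/5245 - 12918)*(-47963 - 28697) = -68803909/5245*(-76660) = 1054901532788/1049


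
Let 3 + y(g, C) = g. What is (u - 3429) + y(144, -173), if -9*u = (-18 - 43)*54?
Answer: -2922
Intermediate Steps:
u = 366 (u = -(-18 - 43)*54/9 = -(-61)*54/9 = -⅑*(-3294) = 366)
y(g, C) = -3 + g
(u - 3429) + y(144, -173) = (366 - 3429) + (-3 + 144) = -3063 + 141 = -2922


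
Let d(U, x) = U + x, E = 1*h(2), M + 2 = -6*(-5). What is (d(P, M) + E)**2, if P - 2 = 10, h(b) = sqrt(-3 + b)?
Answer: (40 + I)**2 ≈ 1599.0 + 80.0*I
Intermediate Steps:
M = 28 (M = -2 - 6*(-5) = -2 + 30 = 28)
E = I (E = 1*sqrt(-3 + 2) = 1*sqrt(-1) = 1*I = I ≈ 1.0*I)
P = 12 (P = 2 + 10 = 12)
(d(P, M) + E)**2 = ((12 + 28) + I)**2 = (40 + I)**2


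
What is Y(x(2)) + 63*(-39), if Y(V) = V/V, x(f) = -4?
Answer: -2456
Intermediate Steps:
Y(V) = 1
Y(x(2)) + 63*(-39) = 1 + 63*(-39) = 1 - 2457 = -2456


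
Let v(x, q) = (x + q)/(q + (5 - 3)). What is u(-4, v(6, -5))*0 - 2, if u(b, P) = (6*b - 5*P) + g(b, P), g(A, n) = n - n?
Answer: -2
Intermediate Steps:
g(A, n) = 0
v(x, q) = (q + x)/(2 + q) (v(x, q) = (q + x)/(q + 2) = (q + x)/(2 + q))
u(b, P) = -5*P + 6*b (u(b, P) = (6*b - 5*P) + 0 = (-5*P + 6*b) + 0 = -5*P + 6*b)
u(-4, v(6, -5))*0 - 2 = (-5*(-5 + 6)/(2 - 5) + 6*(-4))*0 - 2 = (-5/(-3) - 24)*0 - 2 = (-(-5)/3 - 24)*0 - 2 = (-5*(-1/3) - 24)*0 - 2 = (5/3 - 24)*0 - 2 = -67/3*0 - 2 = 0 - 2 = -2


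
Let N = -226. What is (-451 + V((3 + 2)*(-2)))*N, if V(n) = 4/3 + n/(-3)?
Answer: 302614/3 ≈ 1.0087e+5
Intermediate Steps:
V(n) = 4/3 - n/3 (V(n) = 4*(1/3) + n*(-1/3) = 4/3 - n/3)
(-451 + V((3 + 2)*(-2)))*N = (-451 + (4/3 - (3 + 2)*(-2)/3))*(-226) = (-451 + (4/3 - 5*(-2)/3))*(-226) = (-451 + (4/3 - 1/3*(-10)))*(-226) = (-451 + (4/3 + 10/3))*(-226) = (-451 + 14/3)*(-226) = -1339/3*(-226) = 302614/3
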